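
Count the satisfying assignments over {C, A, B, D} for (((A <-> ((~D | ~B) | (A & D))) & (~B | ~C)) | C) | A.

Initial set: {((((A <-> ((~D | ~B) | (A & D))) & (~B | ~C)) | C) | A)}.
((((A <-> ((~D | ~B) | (A & D))) & (~B | ~C)) | C) | A): β-rule — branch into (((A <-> ((~D | ~B) | (A & D))) & (~B | ~C)) | C)  //  A.
  branch 1 (add (((A <-> ((~D | ~B) | (A & D))) & (~B | ~C)) | C)):
    (((A <-> ((~D | ~B) | (A & D))) & (~B | ~C)) | C): β-rule — branch into ((A <-> ((~D | ~B) | (A & D))) & (~B | ~C))  //  C.
      branch 1.1 (add ((A <-> ((~D | ~B) | (A & D))) & (~B | ~C))):
        ((A <-> ((~D | ~B) | (A & D))) & (~B | ~C)): α-rule — add (A <-> ((~D | ~B) | (A & D))), (~B | ~C).
        (A <-> ((~D | ~B) | (A & D))): β-rule — branch into A, ((~D | ~B) | (A & D))  //  ~A, ~((~D | ~B) | (A & D)).
          branch 1.1.1 (add A, ((~D | ~B) | (A & D))):
            (~B | ~C): β-rule — branch into ~B  //  ~C.
              branch 1.1.1.1 (add ~B):
                ((~D | ~B) | (A & D)): β-rule — branch into (~D | ~B)  //  (A & D).
                  branch 1.1.1.1.1 (add (~D | ~B)):
                    (~D | ~B): β-rule — branch into ~D  //  ~B.
                      branch 1.1.1.1.1.1 (add ~D):
                        ○ open, literals {A=1, B=0, D=0}.
                      branch 1.1.1.1.1.2 (add ~B):
                        ○ open, literals {A=1, B=0}.
                  branch 1.1.1.1.2 (add (A & D)):
                    (A & D): α-rule — add A, D.
                    ○ open, literals {A=1, B=0, D=1}.
              branch 1.1.1.2 (add ~C):
                ((~D | ~B) | (A & D)): β-rule — branch into (~D | ~B)  //  (A & D).
                  branch 1.1.1.2.1 (add (~D | ~B)):
                    (~D | ~B): β-rule — branch into ~D  //  ~B.
                      branch 1.1.1.2.1.1 (add ~D):
                        ○ open, literals {A=1, C=0, D=0}.
                      branch 1.1.1.2.1.2 (add ~B):
                        ○ open, literals {A=1, B=0, C=0}.
                  branch 1.1.1.2.2 (add (A & D)):
                    (A & D): α-rule — add A, D.
                    ○ open, literals {A=1, C=0, D=1}.
          branch 1.1.2 (add ~A, ~((~D | ~B) | (A & D))):
            ~((~D | ~B) | (A & D)): α-rule — add ~(~D | ~B), ~(A & D).
            ~(~D | ~B): α-rule — add ~~D, ~~B.
            (~B | ~C): β-rule — branch into ~B  //  ~C.
              branch 1.1.2.1 (add ~B):
                × closes — contains both B and ~B.
              branch 1.1.2.2 (add ~C):
                ~(A & D): β-rule — branch into ~A  //  ~D.
                  branch 1.1.2.2.1 (add ~A):
                    ○ open, literals {A=0, B=1, C=0, D=1}.
                  branch 1.1.2.2.2 (add ~D):
                    × closes — contains both D and ~D.
      branch 1.2 (add C):
        ○ open, literals {C=1}.
  branch 2 (add A):
    ○ open, literals {A=1}.
2 branches closed, 9 open.
Each open branch fixes some atoms; the unmentioned ones are free. Counting distinct full assignments: branch {A=1, B=0, D=0} (C) contributes 2 new; branch {A=1, B=0} (C, D) contributes 2 new; branch {A=1, B=0, D=1} (C) contributes 0 new; branch {A=1, C=0, D=0} (B) contributes 1 new; branch {A=1, B=0, C=0} (D) contributes 0 new; branch {A=1, C=0, D=1} (B) contributes 1 new; branch {A=0, B=1, C=0, D=1} (none free) contributes 1 new; branch {C=1} (A, B, D) contributes 6 new; branch {A=1} (C, B, D) contributes 0 new. Total: 13.

13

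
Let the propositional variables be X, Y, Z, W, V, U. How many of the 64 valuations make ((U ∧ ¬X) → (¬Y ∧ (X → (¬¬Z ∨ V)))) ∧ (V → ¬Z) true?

Initial set: {(((U ∧ ¬X) → (¬Y ∧ (X → (¬¬Z ∨ V)))) ∧ (V → ¬Z))}.
(((U ∧ ¬X) → (¬Y ∧ (X → (¬¬Z ∨ V)))) ∧ (V → ¬Z)): α-rule — add ((U ∧ ¬X) → (¬Y ∧ (X → (¬¬Z ∨ V)))), (V → ¬Z).
((U ∧ ¬X) → (¬Y ∧ (X → (¬¬Z ∨ V)))): β-rule — branch into ¬(U ∧ ¬X)  //  (¬Y ∧ (X → (¬¬Z ∨ V))).
  branch 1 (add ¬(U ∧ ¬X)):
    (V → ¬Z): β-rule — branch into ¬V  //  ¬Z.
      branch 1.1 (add ¬V):
        ¬(U ∧ ¬X): β-rule — branch into ¬U  //  ¬¬X.
          branch 1.1.1 (add ¬U):
            ○ open, literals {U=F, V=F}.
          branch 1.1.2 (add ¬¬X):
            ○ open, literals {V=F, X=T}.
      branch 1.2 (add ¬Z):
        ¬(U ∧ ¬X): β-rule — branch into ¬U  //  ¬¬X.
          branch 1.2.1 (add ¬U):
            ○ open, literals {U=F, Z=F}.
          branch 1.2.2 (add ¬¬X):
            ○ open, literals {X=T, Z=F}.
  branch 2 (add (¬Y ∧ (X → (¬¬Z ∨ V)))):
    (¬Y ∧ (X → (¬¬Z ∨ V))): α-rule — add ¬Y, (X → (¬¬Z ∨ V)).
    (V → ¬Z): β-rule — branch into ¬V  //  ¬Z.
      branch 2.1 (add ¬V):
        (X → (¬¬Z ∨ V)): β-rule — branch into ¬X  //  (¬¬Z ∨ V).
          branch 2.1.1 (add ¬X):
            ○ open, literals {V=F, X=F, Y=F}.
          branch 2.1.2 (add (¬¬Z ∨ V)):
            (¬¬Z ∨ V): β-rule — branch into ¬¬Z  //  V.
              branch 2.1.2.1 (add ¬¬Z):
                ¬¬Z: drop double negation, giving Z.
                ○ open, literals {V=F, Y=F, Z=T}.
              branch 2.1.2.2 (add V):
                × closes — contains both V and ¬V.
      branch 2.2 (add ¬Z):
        (X → (¬¬Z ∨ V)): β-rule — branch into ¬X  //  (¬¬Z ∨ V).
          branch 2.2.1 (add ¬X):
            ○ open, literals {X=F, Y=F, Z=F}.
          branch 2.2.2 (add (¬¬Z ∨ V)):
            (¬¬Z ∨ V): β-rule — branch into ¬¬Z  //  V.
              branch 2.2.2.1 (add ¬¬Z):
                ¬¬Z: drop double negation, giving Z.
                × closes — contains both Z and ¬Z.
              branch 2.2.2.2 (add V):
                ○ open, literals {V=T, Y=F, Z=F}.
2 branches closed, 8 open.
Each open branch fixes some atoms; the unmentioned ones are free. Counting distinct full assignments: branch {U=F, V=F} (X, Y, Z, W) contributes 16 new; branch {V=F, X=T} (Y, Z, W, U) contributes 8 new; branch {U=F, Z=F} (X, Y, W, V) contributes 8 new; branch {X=T, Z=F} (Y, W, V, U) contributes 4 new; branch {V=F, X=F, Y=F} (Z, W, U) contributes 4 new; branch {V=F, Y=F, Z=T} (X, W, U) contributes 0 new; branch {X=F, Y=F, Z=F} (W, V, U) contributes 2 new; branch {V=T, Y=F, Z=F} (X, W, U) contributes 0 new. Total: 42.

42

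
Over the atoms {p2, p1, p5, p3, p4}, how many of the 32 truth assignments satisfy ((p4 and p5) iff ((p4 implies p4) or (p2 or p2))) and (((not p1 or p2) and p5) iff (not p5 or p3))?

Initial set: {(((p4 and p5) iff ((p4 implies p4) or (p2 or p2))) and (((not p1 or p2) and p5) iff (not p5 or p3)))}.
(((p4 and p5) iff ((p4 implies p4) or (p2 or p2))) and (((not p1 or p2) and p5) iff (not p5 or p3))): α-rule — add ((p4 and p5) iff ((p4 implies p4) or (p2 or p2))), (((not p1 or p2) and p5) iff (not p5 or p3)).
((p4 and p5) iff ((p4 implies p4) or (p2 or p2))): β-rule — branch into (p4 and p5), ((p4 implies p4) or (p2 or p2))  //  not (p4 and p5), not ((p4 implies p4) or (p2 or p2)).
  branch 1 (add (p4 and p5), ((p4 implies p4) or (p2 or p2))):
    (p4 and p5): α-rule — add p4, p5.
    (((not p1 or p2) and p5) iff (not p5 or p3)): β-rule — branch into ((not p1 or p2) and p5), (not p5 or p3)  //  not ((not p1 or p2) and p5), not (not p5 or p3).
      branch 1.1 (add ((not p1 or p2) and p5), (not p5 or p3)):
        ((not p1 or p2) and p5): α-rule — add (not p1 or p2), p5.
        ((p4 implies p4) or (p2 or p2)): β-rule — branch into (p4 implies p4)  //  (p2 or p2).
          branch 1.1.1 (add (p4 implies p4)):
            (not p5 or p3): β-rule — branch into not p5  //  p3.
              branch 1.1.1.1 (add not p5):
                × closes — contains both p5 and not p5.
              branch 1.1.1.2 (add p3):
                (not p1 or p2): β-rule — branch into not p1  //  p2.
                  branch 1.1.1.2.1 (add not p1):
                    (p4 implies p4): β-rule — branch into not p4  //  p4.
                      branch 1.1.1.2.1.1 (add not p4):
                        × closes — contains both p4 and not p4.
                      branch 1.1.1.2.1.2 (add p4):
                        ○ open, literals {p1=false, p3=true, p4=true, p5=true}.
                  branch 1.1.1.2.2 (add p2):
                    (p4 implies p4): β-rule — branch into not p4  //  p4.
                      branch 1.1.1.2.2.1 (add not p4):
                        × closes — contains both p4 and not p4.
                      branch 1.1.1.2.2.2 (add p4):
                        ○ open, literals {p2=true, p3=true, p4=true, p5=true}.
          branch 1.1.2 (add (p2 or p2)):
            (not p5 or p3): β-rule — branch into not p5  //  p3.
              branch 1.1.2.1 (add not p5):
                × closes — contains both p5 and not p5.
              branch 1.1.2.2 (add p3):
                (not p1 or p2): β-rule — branch into not p1  //  p2.
                  branch 1.1.2.2.1 (add not p1):
                    (p2 or p2): β-rule — branch into p2  //  p2.
                      branch 1.1.2.2.1.1 (add p2):
                        ○ open, literals {p1=false, p2=true, p3=true, p4=true, p5=true}.
                      branch 1.1.2.2.1.2 (add p2):
                        ○ open, literals {p1=false, p2=true, p3=true, p4=true, p5=true}.
                  branch 1.1.2.2.2 (add p2):
                    (p2 or p2): β-rule — branch into p2  //  p2.
                      branch 1.1.2.2.2.1 (add p2):
                        ○ open, literals {p2=true, p3=true, p4=true, p5=true}.
                      branch 1.1.2.2.2.2 (add p2):
                        ○ open, literals {p2=true, p3=true, p4=true, p5=true}.
      branch 1.2 (add not ((not p1 or p2) and p5), not (not p5 or p3)):
        not (not p5 or p3): α-rule — add not not p5, not p3.
        ((p4 implies p4) or (p2 or p2)): β-rule — branch into (p4 implies p4)  //  (p2 or p2).
          branch 1.2.1 (add (p4 implies p4)):
            not ((not p1 or p2) and p5): β-rule — branch into not (not p1 or p2)  //  not p5.
              branch 1.2.1.1 (add not (not p1 or p2)):
                not (not p1 or p2): α-rule — add not not p1, not p2.
                (p4 implies p4): β-rule — branch into not p4  //  p4.
                  branch 1.2.1.1.1 (add not p4):
                    × closes — contains both p4 and not p4.
                  branch 1.2.1.1.2 (add p4):
                    ○ open, literals {p1=true, p2=false, p3=false, p4=true, p5=true}.
              branch 1.2.1.2 (add not p5):
                × closes — contains both p5 and not p5.
          branch 1.2.2 (add (p2 or p2)):
            not ((not p1 or p2) and p5): β-rule — branch into not (not p1 or p2)  //  not p5.
              branch 1.2.2.1 (add not (not p1 or p2)):
                not (not p1 or p2): α-rule — add not not p1, not p2.
                (p2 or p2): β-rule — branch into p2  //  p2.
                  branch 1.2.2.1.1 (add p2):
                    × closes — contains both p2 and not p2.
                  branch 1.2.2.1.2 (add p2):
                    × closes — contains both p2 and not p2.
              branch 1.2.2.2 (add not p5):
                × closes — contains both p5 and not p5.
  branch 2 (add not (p4 and p5), not ((p4 implies p4) or (p2 or p2))):
    not ((p4 implies p4) or (p2 or p2)): α-rule — add not (p4 implies p4), not (p2 or p2).
    not (p4 implies p4): α-rule — add p4, not p4.
    × closes — contains both p4 and not p4.
10 branches closed, 7 open.
Each open branch fixes some atoms; the unmentioned ones are free. Counting distinct full assignments: branch {p1=false, p3=true, p4=true, p5=true} (p2) contributes 2 new; branch {p2=true, p3=true, p4=true, p5=true} (p1) contributes 1 new; branch {p1=false, p2=true, p3=true, p4=true, p5=true} (none free) contributes 0 new; branch {p1=false, p2=true, p3=true, p4=true, p5=true} (none free) contributes 0 new; branch {p2=true, p3=true, p4=true, p5=true} (p1) contributes 0 new; branch {p2=true, p3=true, p4=true, p5=true} (p1) contributes 0 new; branch {p1=true, p2=false, p3=false, p4=true, p5=true} (none free) contributes 1 new. Total: 4.

4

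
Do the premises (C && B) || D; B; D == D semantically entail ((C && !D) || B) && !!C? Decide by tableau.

No

Initial set: {((C && B) || D); B; (D == D); !(((C && !D) || B) && !!C)}.
((C && B) || D): β-rule — branch into (C && B)  //  D.
  branch 1 (add (C && B)):
    (C && B): α-rule — add C, B.
    (D == D): β-rule — branch into D, D  //  !D, !D.
      branch 1.1 (add D, D):
        !(((C && !D) || B) && !!C): β-rule — branch into !((C && !D) || B)  //  !!!C.
          branch 1.1.1 (add !((C && !D) || B)):
            !((C && !D) || B): α-rule — add !(C && !D), !B.
            × closes — contains both B and !B.
          branch 1.1.2 (add !!!C):
            !!!C: drop double negation, giving !C.
            × closes — contains both C and !C.
      branch 1.2 (add !D, !D):
        !(((C && !D) || B) && !!C): β-rule — branch into !((C && !D) || B)  //  !!!C.
          branch 1.2.1 (add !((C && !D) || B)):
            !((C && !D) || B): α-rule — add !(C && !D), !B.
            × closes — contains both B and !B.
          branch 1.2.2 (add !!!C):
            !!!C: drop double negation, giving !C.
            × closes — contains both C and !C.
  branch 2 (add D):
    (D == D): β-rule — branch into D, D  //  !D, !D.
      branch 2.1 (add D, D):
        !(((C && !D) || B) && !!C): β-rule — branch into !((C && !D) || B)  //  !!!C.
          branch 2.1.1 (add !((C && !D) || B)):
            !((C && !D) || B): α-rule — add !(C && !D), !B.
            × closes — contains both B and !B.
          branch 2.1.2 (add !!!C):
            !!!C: drop double negation, giving !C.
            ○ open, literals {B=T, C=F, D=T}.
      branch 2.2 (add !D, !D):
        × closes — contains both D and !D.
6 branches closed, 1 open.
An open branch gives a countermodel: B=T, C=F, D=T (unmentioned atoms arbitrary); the premises hold there but the conclusion fails.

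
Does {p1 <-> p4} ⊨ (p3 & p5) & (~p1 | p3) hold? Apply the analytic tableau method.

No

Initial set: {(p1 <-> p4); ~((p3 & p5) & (~p1 | p3))}.
(p1 <-> p4): β-rule — branch into p1, p4  //  ~p1, ~p4.
  branch 1 (add p1, p4):
    ~((p3 & p5) & (~p1 | p3)): β-rule — branch into ~(p3 & p5)  //  ~(~p1 | p3).
      branch 1.1 (add ~(p3 & p5)):
        ~(p3 & p5): β-rule — branch into ~p3  //  ~p5.
          branch 1.1.1 (add ~p3):
            ○ open, literals {p1=T, p3=F, p4=T}.
          branch 1.1.2 (add ~p5):
            ○ open, literals {p1=T, p4=T, p5=F}.
      branch 1.2 (add ~(~p1 | p3)):
        ~(~p1 | p3): α-rule — add ~~p1, ~p3.
        ○ open, literals {p1=T, p3=F, p4=T}.
  branch 2 (add ~p1, ~p4):
    ~((p3 & p5) & (~p1 | p3)): β-rule — branch into ~(p3 & p5)  //  ~(~p1 | p3).
      branch 2.1 (add ~(p3 & p5)):
        ~(p3 & p5): β-rule — branch into ~p3  //  ~p5.
          branch 2.1.1 (add ~p3):
            ○ open, literals {p1=F, p3=F, p4=F}.
          branch 2.1.2 (add ~p5):
            ○ open, literals {p1=F, p4=F, p5=F}.
      branch 2.2 (add ~(~p1 | p3)):
        ~(~p1 | p3): α-rule — add ~~p1, ~p3.
        × closes — contains both p1 and ~p1.
1 branch closed, 5 open.
An open branch gives a countermodel: p1=T, p3=F, p4=T (unmentioned atoms arbitrary); the premises hold there but the conclusion fails.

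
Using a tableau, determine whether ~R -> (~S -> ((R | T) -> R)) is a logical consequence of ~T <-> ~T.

Initial set: {(~T <-> ~T); ~(~R -> (~S -> ((R | T) -> R)))}.
~(~R -> (~S -> ((R | T) -> R))): α-rule — add ~R, ~(~S -> ((R | T) -> R)).
~(~S -> ((R | T) -> R)): α-rule — add ~S, ~((R | T) -> R).
~((R | T) -> R): α-rule — add (R | T), ~R.
(~T <-> ~T): β-rule — branch into ~T, ~T  //  ~~T, ~~T.
  branch 1 (add ~T, ~T):
    (R | T): β-rule — branch into R  //  T.
      branch 1.1 (add R):
        × closes — contains both R and ~R.
      branch 1.2 (add T):
        × closes — contains both T and ~T.
  branch 2 (add ~~T, ~~T):
    (R | T): β-rule — branch into R  //  T.
      branch 2.1 (add R):
        × closes — contains both R and ~R.
      branch 2.2 (add T):
        ○ open, literals {R=false, S=false, T=true}.
3 branches closed, 1 open.
An open branch gives a countermodel: R=false, S=false, T=true (unmentioned atoms arbitrary); the premises hold there but the conclusion fails.

No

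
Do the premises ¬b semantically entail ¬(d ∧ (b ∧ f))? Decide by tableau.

Yes

Initial set: {T ¬b; F ¬(d ∧ (b ∧ f))}.
F ¬(d ∧ (b ∧ f)): α-rule — add T d, T (b ∧ f).
T (b ∧ f): α-rule — add T b, T f.
× closes — contains both b and ¬b.
All 1 branch closes.
Every branch closed, so the premises entail the conclusion.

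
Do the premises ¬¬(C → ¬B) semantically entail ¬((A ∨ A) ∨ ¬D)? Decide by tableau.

No

Initial set: {¬¬(C → ¬B); ¬¬((A ∨ A) ∨ ¬D)}.
¬¬(C → ¬B): drop double negation, giving (C → ¬B).
¬¬((A ∨ A) ∨ ¬D): β-rule — branch into (A ∨ A)  //  ¬D.
  branch 1 (add (A ∨ A)):
    (C → ¬B): β-rule — branch into ¬C  //  ¬B.
      branch 1.1 (add ¬C):
        (A ∨ A): β-rule — branch into A  //  A.
          branch 1.1.1 (add A):
            ○ open, literals {A=T, C=F}.
          branch 1.1.2 (add A):
            ○ open, literals {A=T, C=F}.
      branch 1.2 (add ¬B):
        (A ∨ A): β-rule — branch into A  //  A.
          branch 1.2.1 (add A):
            ○ open, literals {A=T, B=F}.
          branch 1.2.2 (add A):
            ○ open, literals {A=T, B=F}.
  branch 2 (add ¬D):
    (C → ¬B): β-rule — branch into ¬C  //  ¬B.
      branch 2.1 (add ¬C):
        ○ open, literals {C=F, D=F}.
      branch 2.2 (add ¬B):
        ○ open, literals {B=F, D=F}.
0 branches closed, 6 open.
An open branch gives a countermodel: A=T, C=F (unmentioned atoms arbitrary); the premises hold there but the conclusion fails.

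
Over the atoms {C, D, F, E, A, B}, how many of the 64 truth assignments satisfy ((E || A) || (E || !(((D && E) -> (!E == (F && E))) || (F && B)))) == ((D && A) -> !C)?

40

Initial set: {(((E || A) || (E || !(((D && E) -> (!E == (F && E))) || (F && B)))) == ((D && A) -> !C))}.
(((E || A) || (E || !(((D && E) -> (!E == (F && E))) || (F && B)))) == ((D && A) -> !C)): β-rule — branch into ((E || A) || (E || !(((D && E) -> (!E == (F && E))) || (F && B)))), ((D && A) -> !C)  //  !((E || A) || (E || !(((D && E) -> (!E == (F && E))) || (F && B)))), !((D && A) -> !C).
  branch 1 (add ((E || A) || (E || !(((D && E) -> (!E == (F && E))) || (F && B)))), ((D && A) -> !C)):
    ((E || A) || (E || !(((D && E) -> (!E == (F && E))) || (F && B)))): β-rule — branch into (E || A)  //  (E || !(((D && E) -> (!E == (F && E))) || (F && B))).
      branch 1.1 (add (E || A)):
        ((D && A) -> !C): β-rule — branch into !(D && A)  //  !C.
          branch 1.1.1 (add !(D && A)):
            (E || A): β-rule — branch into E  //  A.
              branch 1.1.1.1 (add E):
                !(D && A): β-rule — branch into !D  //  !A.
                  branch 1.1.1.1.1 (add !D):
                    ○ open, literals {D=F, E=T}.
                  branch 1.1.1.1.2 (add !A):
                    ○ open, literals {A=F, E=T}.
              branch 1.1.1.2 (add A):
                !(D && A): β-rule — branch into !D  //  !A.
                  branch 1.1.1.2.1 (add !D):
                    ○ open, literals {A=T, D=F}.
                  branch 1.1.1.2.2 (add !A):
                    × closes — contains both A and !A.
          branch 1.1.2 (add !C):
            (E || A): β-rule — branch into E  //  A.
              branch 1.1.2.1 (add E):
                ○ open, literals {C=F, E=T}.
              branch 1.1.2.2 (add A):
                ○ open, literals {A=T, C=F}.
      branch 1.2 (add (E || !(((D && E) -> (!E == (F && E))) || (F && B)))):
        ((D && A) -> !C): β-rule — branch into !(D && A)  //  !C.
          branch 1.2.1 (add !(D && A)):
            (E || !(((D && E) -> (!E == (F && E))) || (F && B))): β-rule — branch into E  //  !(((D && E) -> (!E == (F && E))) || (F && B)).
              branch 1.2.1.1 (add E):
                !(D && A): β-rule — branch into !D  //  !A.
                  branch 1.2.1.1.1 (add !D):
                    ○ open, literals {D=F, E=T}.
                  branch 1.2.1.1.2 (add !A):
                    ○ open, literals {A=F, E=T}.
              branch 1.2.1.2 (add !(((D && E) -> (!E == (F && E))) || (F && B))):
                !(((D && E) -> (!E == (F && E))) || (F && B)): α-rule — add !((D && E) -> (!E == (F && E))), !(F && B).
                !((D && E) -> (!E == (F && E))): α-rule — add (D && E), !(!E == (F && E)).
                (D && E): α-rule — add D, E.
                !(D && A): β-rule — branch into !D  //  !A.
                  branch 1.2.1.2.1 (add !D):
                    × closes — contains both D and !D.
                  branch 1.2.1.2.2 (add !A):
                    !(F && B): β-rule — branch into !F  //  !B.
                      branch 1.2.1.2.2.1 (add !F):
                        !(!E == (F && E)): β-rule — branch into !E, !(F && E)  //  !!E, (F && E).
                          branch 1.2.1.2.2.1.1 (add !E, !(F && E)):
                            × closes — contains both E and !E.
                          branch 1.2.1.2.2.1.2 (add !!E, (F && E)):
                            (F && E): α-rule — add F, E.
                            × closes — contains both F and !F.
                      branch 1.2.1.2.2.2 (add !B):
                        !(!E == (F && E)): β-rule — branch into !E, !(F && E)  //  !!E, (F && E).
                          branch 1.2.1.2.2.2.1 (add !E, !(F && E)):
                            × closes — contains both E and !E.
                          branch 1.2.1.2.2.2.2 (add !!E, (F && E)):
                            (F && E): α-rule — add F, E.
                            ○ open, literals {A=F, B=F, D=T, E=T, F=T}.
          branch 1.2.2 (add !C):
            (E || !(((D && E) -> (!E == (F && E))) || (F && B))): β-rule — branch into E  //  !(((D && E) -> (!E == (F && E))) || (F && B)).
              branch 1.2.2.1 (add E):
                ○ open, literals {C=F, E=T}.
              branch 1.2.2.2 (add !(((D && E) -> (!E == (F && E))) || (F && B))):
                !(((D && E) -> (!E == (F && E))) || (F && B)): α-rule — add !((D && E) -> (!E == (F && E))), !(F && B).
                !((D && E) -> (!E == (F && E))): α-rule — add (D && E), !(!E == (F && E)).
                (D && E): α-rule — add D, E.
                !(F && B): β-rule — branch into !F  //  !B.
                  branch 1.2.2.2.1 (add !F):
                    !(!E == (F && E)): β-rule — branch into !E, !(F && E)  //  !!E, (F && E).
                      branch 1.2.2.2.1.1 (add !E, !(F && E)):
                        × closes — contains both E and !E.
                      branch 1.2.2.2.1.2 (add !!E, (F && E)):
                        (F && E): α-rule — add F, E.
                        × closes — contains both F and !F.
                  branch 1.2.2.2.2 (add !B):
                    !(!E == (F && E)): β-rule — branch into !E, !(F && E)  //  !!E, (F && E).
                      branch 1.2.2.2.2.1 (add !E, !(F && E)):
                        × closes — contains both E and !E.
                      branch 1.2.2.2.2.2 (add !!E, (F && E)):
                        (F && E): α-rule — add F, E.
                        ○ open, literals {B=F, C=F, D=T, E=T, F=T}.
  branch 2 (add !((E || A) || (E || !(((D && E) -> (!E == (F && E))) || (F && B)))), !((D && A) -> !C)):
    !((E || A) || (E || !(((D && E) -> (!E == (F && E))) || (F && B)))): α-rule — add !(E || A), !(E || !(((D && E) -> (!E == (F && E))) || (F && B))).
    !((D && A) -> !C): α-rule — add (D && A), !!C.
    !(E || A): α-rule — add !E, !A.
    !(E || !(((D && E) -> (!E == (F && E))) || (F && B))): α-rule — add !E, !!(((D && E) -> (!E == (F && E))) || (F && B)).
    (D && A): α-rule — add D, A.
    × closes — contains both A and !A.
9 branches closed, 10 open.
Each open branch fixes some atoms; the unmentioned ones are free. Counting distinct full assignments: branch {D=F, E=T} (C, F, A, B) contributes 16 new; branch {A=F, E=T} (C, D, F, B) contributes 8 new; branch {A=T, D=F} (C, F, E, B) contributes 8 new; branch {C=F, E=T} (D, F, A, B) contributes 4 new; branch {A=T, C=F} (D, F, E, B) contributes 4 new; branch {D=F, E=T} (C, F, A, B) contributes 0 new; branch {A=F, E=T} (C, D, F, B) contributes 0 new; branch {A=F, B=F, D=T, E=T, F=T} (C) contributes 0 new; branch {C=F, E=T} (D, F, A, B) contributes 0 new; branch {B=F, C=F, D=T, E=T, F=T} (A) contributes 0 new. Total: 40.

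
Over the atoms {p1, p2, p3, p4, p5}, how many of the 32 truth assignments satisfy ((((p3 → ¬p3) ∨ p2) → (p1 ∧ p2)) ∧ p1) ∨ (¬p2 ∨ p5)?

Initial set: {(((((p3 → ¬p3) ∨ p2) → (p1 ∧ p2)) ∧ p1) ∨ (¬p2 ∨ p5))}.
(((((p3 → ¬p3) ∨ p2) → (p1 ∧ p2)) ∧ p1) ∨ (¬p2 ∨ p5)): β-rule — branch into ((((p3 → ¬p3) ∨ p2) → (p1 ∧ p2)) ∧ p1)  //  (¬p2 ∨ p5).
  branch 1 (add ((((p3 → ¬p3) ∨ p2) → (p1 ∧ p2)) ∧ p1)):
    ((((p3 → ¬p3) ∨ p2) → (p1 ∧ p2)) ∧ p1): α-rule — add (((p3 → ¬p3) ∨ p2) → (p1 ∧ p2)), p1.
    (((p3 → ¬p3) ∨ p2) → (p1 ∧ p2)): β-rule — branch into ¬((p3 → ¬p3) ∨ p2)  //  (p1 ∧ p2).
      branch 1.1 (add ¬((p3 → ¬p3) ∨ p2)):
        ¬((p3 → ¬p3) ∨ p2): α-rule — add ¬(p3 → ¬p3), ¬p2.
        ¬(p3 → ¬p3): α-rule — add p3, ¬¬p3.
        ○ open, literals {p1=true, p2=false, p3=true}.
      branch 1.2 (add (p1 ∧ p2)):
        (p1 ∧ p2): α-rule — add p1, p2.
        ○ open, literals {p1=true, p2=true}.
  branch 2 (add (¬p2 ∨ p5)):
    (¬p2 ∨ p5): β-rule — branch into ¬p2  //  p5.
      branch 2.1 (add ¬p2):
        ○ open, literals {p2=false}.
      branch 2.2 (add p5):
        ○ open, literals {p5=true}.
0 branches closed, 4 open.
Each open branch fixes some atoms; the unmentioned ones are free. Counting distinct full assignments: branch {p1=true, p2=false, p3=true} (p4, p5) contributes 4 new; branch {p1=true, p2=true} (p3, p4, p5) contributes 8 new; branch {p2=false} (p1, p3, p4, p5) contributes 12 new; branch {p5=true} (p1, p2, p3, p4) contributes 4 new. Total: 28.

28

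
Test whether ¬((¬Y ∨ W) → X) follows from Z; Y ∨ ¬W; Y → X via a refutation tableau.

No

Initial set: {Z; (Y ∨ ¬W); (Y → X); ¬¬((¬Y ∨ W) → X)}.
(Y ∨ ¬W): β-rule — branch into Y  //  ¬W.
  branch 1 (add Y):
    (Y → X): β-rule — branch into ¬Y  //  X.
      branch 1.1 (add ¬Y):
        × closes — contains both Y and ¬Y.
      branch 1.2 (add X):
        ¬¬((¬Y ∨ W) → X): β-rule — branch into ¬(¬Y ∨ W)  //  X.
          branch 1.2.1 (add ¬(¬Y ∨ W)):
            ¬(¬Y ∨ W): α-rule — add ¬¬Y, ¬W.
            ○ open, literals {W=F, X=T, Y=T, Z=T}.
          branch 1.2.2 (add X):
            ○ open, literals {X=T, Y=T, Z=T}.
  branch 2 (add ¬W):
    (Y → X): β-rule — branch into ¬Y  //  X.
      branch 2.1 (add ¬Y):
        ¬¬((¬Y ∨ W) → X): β-rule — branch into ¬(¬Y ∨ W)  //  X.
          branch 2.1.1 (add ¬(¬Y ∨ W)):
            ¬(¬Y ∨ W): α-rule — add ¬¬Y, ¬W.
            × closes — contains both Y and ¬Y.
          branch 2.1.2 (add X):
            ○ open, literals {W=F, X=T, Y=F, Z=T}.
      branch 2.2 (add X):
        ¬¬((¬Y ∨ W) → X): β-rule — branch into ¬(¬Y ∨ W)  //  X.
          branch 2.2.1 (add ¬(¬Y ∨ W)):
            ¬(¬Y ∨ W): α-rule — add ¬¬Y, ¬W.
            ○ open, literals {W=F, X=T, Y=T, Z=T}.
          branch 2.2.2 (add X):
            ○ open, literals {W=F, X=T, Z=T}.
2 branches closed, 5 open.
An open branch gives a countermodel: W=F, X=T, Y=T, Z=T (unmentioned atoms arbitrary); the premises hold there but the conclusion fails.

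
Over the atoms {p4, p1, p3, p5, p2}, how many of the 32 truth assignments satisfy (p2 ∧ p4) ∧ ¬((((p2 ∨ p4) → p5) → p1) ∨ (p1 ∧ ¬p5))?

Initial set: {T ((p2 ∧ p4) ∧ ¬((((p2 ∨ p4) → p5) → p1) ∨ (p1 ∧ ¬p5)))}.
T ((p2 ∧ p4) ∧ ¬((((p2 ∨ p4) → p5) → p1) ∨ (p1 ∧ ¬p5))): α-rule — add T (p2 ∧ p4), T ¬((((p2 ∨ p4) → p5) → p1) ∨ (p1 ∧ ¬p5)).
T (p2 ∧ p4): α-rule — add T p2, T p4.
T ¬((((p2 ∨ p4) → p5) → p1) ∨ (p1 ∧ ¬p5)): α-rule — add F (((p2 ∨ p4) → p5) → p1), F (p1 ∧ ¬p5).
F (((p2 ∨ p4) → p5) → p1): α-rule — add T ((p2 ∨ p4) → p5), F p1.
F (p1 ∧ ¬p5): β-rule — branch into F p1  //  F ¬p5.
  branch 1 (add F p1):
    T ((p2 ∨ p4) → p5): β-rule — branch into F (p2 ∨ p4)  //  T p5.
      branch 1.1 (add F (p2 ∨ p4)):
        F (p2 ∨ p4): α-rule — add F p2, F p4.
        × closes — contains both p2 and ¬p2.
      branch 1.2 (add T p5):
        ○ open, literals {p1=0, p2=1, p4=1, p5=1}.
  branch 2 (add F ¬p5):
    T ((p2 ∨ p4) → p5): β-rule — branch into F (p2 ∨ p4)  //  T p5.
      branch 2.1 (add F (p2 ∨ p4)):
        F (p2 ∨ p4): α-rule — add F p2, F p4.
        × closes — contains both p2 and ¬p2.
      branch 2.2 (add T p5):
        ○ open, literals {p1=0, p2=1, p4=1, p5=1}.
2 branches closed, 2 open.
Each open branch fixes some atoms; the unmentioned ones are free. Counting distinct full assignments: branch {p1=0, p2=1, p4=1, p5=1} (p3) contributes 2 new; branch {p1=0, p2=1, p4=1, p5=1} (p3) contributes 0 new. Total: 2.

2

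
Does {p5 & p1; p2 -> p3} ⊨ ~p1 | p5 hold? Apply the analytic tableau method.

Initial set: {(p5 & p1); (p2 -> p3); ~(~p1 | p5)}.
(p5 & p1): α-rule — add p5, p1.
~(~p1 | p5): α-rule — add ~~p1, ~p5.
× closes — contains both p5 and ~p5.
All 1 branch closes.
Every branch closed, so the premises entail the conclusion.

Yes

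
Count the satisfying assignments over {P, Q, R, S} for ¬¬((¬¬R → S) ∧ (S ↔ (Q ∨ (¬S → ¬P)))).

Initial set: {¬¬((¬¬R → S) ∧ (S ↔ (Q ∨ (¬S → ¬P))))}.
¬¬((¬¬R → S) ∧ (S ↔ (Q ∨ (¬S → ¬P)))): drop double negation, giving ((¬¬R → S) ∧ (S ↔ (Q ∨ (¬S → ¬P)))).
((¬¬R → S) ∧ (S ↔ (Q ∨ (¬S → ¬P)))): α-rule — add (¬¬R → S), (S ↔ (Q ∨ (¬S → ¬P))).
(¬¬R → S): β-rule — branch into ¬¬¬R  //  S.
  branch 1 (add ¬¬¬R):
    ¬¬¬R: drop double negation, giving ¬R.
    (S ↔ (Q ∨ (¬S → ¬P))): β-rule — branch into S, (Q ∨ (¬S → ¬P))  //  ¬S, ¬(Q ∨ (¬S → ¬P)).
      branch 1.1 (add S, (Q ∨ (¬S → ¬P))):
        (Q ∨ (¬S → ¬P)): β-rule — branch into Q  //  (¬S → ¬P).
          branch 1.1.1 (add Q):
            ○ open, literals {Q=T, R=F, S=T}.
          branch 1.1.2 (add (¬S → ¬P)):
            (¬S → ¬P): β-rule — branch into ¬¬S  //  ¬P.
              branch 1.1.2.1 (add ¬¬S):
                ○ open, literals {R=F, S=T}.
              branch 1.1.2.2 (add ¬P):
                ○ open, literals {P=F, R=F, S=T}.
      branch 1.2 (add ¬S, ¬(Q ∨ (¬S → ¬P))):
        ¬(Q ∨ (¬S → ¬P)): α-rule — add ¬Q, ¬(¬S → ¬P).
        ¬(¬S → ¬P): α-rule — add ¬S, ¬¬P.
        ○ open, literals {P=T, Q=F, R=F, S=F}.
  branch 2 (add S):
    (S ↔ (Q ∨ (¬S → ¬P))): β-rule — branch into S, (Q ∨ (¬S → ¬P))  //  ¬S, ¬(Q ∨ (¬S → ¬P)).
      branch 2.1 (add S, (Q ∨ (¬S → ¬P))):
        (Q ∨ (¬S → ¬P)): β-rule — branch into Q  //  (¬S → ¬P).
          branch 2.1.1 (add Q):
            ○ open, literals {Q=T, S=T}.
          branch 2.1.2 (add (¬S → ¬P)):
            (¬S → ¬P): β-rule — branch into ¬¬S  //  ¬P.
              branch 2.1.2.1 (add ¬¬S):
                ○ open, literals {S=T}.
              branch 2.1.2.2 (add ¬P):
                ○ open, literals {P=F, S=T}.
      branch 2.2 (add ¬S, ¬(Q ∨ (¬S → ¬P))):
        × closes — contains both S and ¬S.
1 branch closed, 7 open.
Each open branch fixes some atoms; the unmentioned ones are free. Counting distinct full assignments: branch {Q=T, R=F, S=T} (P) contributes 2 new; branch {R=F, S=T} (P, Q) contributes 2 new; branch {P=F, R=F, S=T} (Q) contributes 0 new; branch {P=T, Q=F, R=F, S=F} (none free) contributes 1 new; branch {Q=T, S=T} (P, R) contributes 2 new; branch {S=T} (P, Q, R) contributes 2 new; branch {P=F, S=T} (Q, R) contributes 0 new. Total: 9.

9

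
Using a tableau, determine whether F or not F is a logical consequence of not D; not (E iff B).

Initial set: {not D; not (E iff B); not (F or not F)}.
not (F or not F): α-rule — add not F, not not F.
× closes — contains both F and not F.
All 1 branch closes.
Every branch closed, so the premises entail the conclusion.

Yes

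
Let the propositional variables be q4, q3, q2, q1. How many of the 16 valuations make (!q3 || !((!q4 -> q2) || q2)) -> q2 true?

Initial set: {((!q3 || !((!q4 -> q2) || q2)) -> q2)}.
((!q3 || !((!q4 -> q2) || q2)) -> q2): β-rule — branch into !(!q3 || !((!q4 -> q2) || q2))  //  q2.
  branch 1 (add !(!q3 || !((!q4 -> q2) || q2))):
    !(!q3 || !((!q4 -> q2) || q2)): α-rule — add !!q3, !!((!q4 -> q2) || q2).
    !!((!q4 -> q2) || q2): β-rule — branch into (!q4 -> q2)  //  q2.
      branch 1.1 (add (!q4 -> q2)):
        (!q4 -> q2): β-rule — branch into !!q4  //  q2.
          branch 1.1.1 (add !!q4):
            ○ open, literals {q3=true, q4=true}.
          branch 1.1.2 (add q2):
            ○ open, literals {q2=true, q3=true}.
      branch 1.2 (add q2):
        ○ open, literals {q2=true, q3=true}.
  branch 2 (add q2):
    ○ open, literals {q2=true}.
0 branches closed, 4 open.
Each open branch fixes some atoms; the unmentioned ones are free. Counting distinct full assignments: branch {q3=true, q4=true} (q2, q1) contributes 4 new; branch {q2=true, q3=true} (q4, q1) contributes 2 new; branch {q2=true, q3=true} (q4, q1) contributes 0 new; branch {q2=true} (q4, q3, q1) contributes 4 new. Total: 10.

10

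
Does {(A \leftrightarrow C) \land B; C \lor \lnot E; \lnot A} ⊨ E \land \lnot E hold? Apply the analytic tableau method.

No

Initial set: {T ((A \leftrightarrow C) \land B); T (C \lor \lnot E); T \lnot A; F (E \land \lnot E)}.
T ((A \leftrightarrow C) \land B): α-rule — add T (A \leftrightarrow C), T B.
T (C \lor \lnot E): β-rule — branch into T C  //  T \lnot E.
  branch 1 (add T C):
    F (E \land \lnot E): β-rule — branch into F E  //  F \lnot E.
      branch 1.1 (add F E):
        T (A \leftrightarrow C): β-rule — branch into T A, T C  //  F A, F C.
          branch 1.1.1 (add T A, T C):
            × closes — contains both A and \lnot A.
          branch 1.1.2 (add F A, F C):
            × closes — contains both C and \lnot C.
      branch 1.2 (add F \lnot E):
        T (A \leftrightarrow C): β-rule — branch into T A, T C  //  F A, F C.
          branch 1.2.1 (add T A, T C):
            × closes — contains both A and \lnot A.
          branch 1.2.2 (add F A, F C):
            × closes — contains both C and \lnot C.
  branch 2 (add T \lnot E):
    F (E \land \lnot E): β-rule — branch into F E  //  F \lnot E.
      branch 2.1 (add F E):
        T (A \leftrightarrow C): β-rule — branch into T A, T C  //  F A, F C.
          branch 2.1.1 (add T A, T C):
            × closes — contains both A and \lnot A.
          branch 2.1.2 (add F A, F C):
            ○ open, literals {A=F, B=T, C=F, E=F}.
      branch 2.2 (add F \lnot E):
        × closes — contains both E and \lnot E.
6 branches closed, 1 open.
An open branch gives a countermodel: A=F, B=T, C=F, E=F (unmentioned atoms arbitrary); the premises hold there but the conclusion fails.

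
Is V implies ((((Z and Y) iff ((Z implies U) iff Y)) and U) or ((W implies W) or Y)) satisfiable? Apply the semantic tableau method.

Initial set: {(V implies ((((Z and Y) iff ((Z implies U) iff Y)) and U) or ((W implies W) or Y)))}.
(V implies ((((Z and Y) iff ((Z implies U) iff Y)) and U) or ((W implies W) or Y))): β-rule — branch into not V  //  ((((Z and Y) iff ((Z implies U) iff Y)) and U) or ((W implies W) or Y)).
  branch 1 (add not V):
    ○ open, literals {V=false}.
  branch 2 (add ((((Z and Y) iff ((Z implies U) iff Y)) and U) or ((W implies W) or Y))):
    ((((Z and Y) iff ((Z implies U) iff Y)) and U) or ((W implies W) or Y)): β-rule — branch into (((Z and Y) iff ((Z implies U) iff Y)) and U)  //  ((W implies W) or Y).
      branch 2.1 (add (((Z and Y) iff ((Z implies U) iff Y)) and U)):
        (((Z and Y) iff ((Z implies U) iff Y)) and U): α-rule — add ((Z and Y) iff ((Z implies U) iff Y)), U.
        ((Z and Y) iff ((Z implies U) iff Y)): β-rule — branch into (Z and Y), ((Z implies U) iff Y)  //  not (Z and Y), not ((Z implies U) iff Y).
          branch 2.1.1 (add (Z and Y), ((Z implies U) iff Y)):
            (Z and Y): α-rule — add Z, Y.
            ((Z implies U) iff Y): β-rule — branch into (Z implies U), Y  //  not (Z implies U), not Y.
              branch 2.1.1.1 (add (Z implies U), Y):
                (Z implies U): β-rule — branch into not Z  //  U.
                  branch 2.1.1.1.1 (add not Z):
                    × closes — contains both Z and not Z.
                  branch 2.1.1.1.2 (add U):
                    ○ open, literals {U=true, Y=true, Z=true}.
              branch 2.1.1.2 (add not (Z implies U), not Y):
                × closes — contains both Y and not Y.
          branch 2.1.2 (add not (Z and Y), not ((Z implies U) iff Y)):
            not (Z and Y): β-rule — branch into not Z  //  not Y.
              branch 2.1.2.1 (add not Z):
                not ((Z implies U) iff Y): β-rule — branch into (Z implies U), not Y  //  not (Z implies U), Y.
                  branch 2.1.2.1.1 (add (Z implies U), not Y):
                    (Z implies U): β-rule — branch into not Z  //  U.
                      branch 2.1.2.1.1.1 (add not Z):
                        ○ open, literals {U=true, Y=false, Z=false}.
                      branch 2.1.2.1.1.2 (add U):
                        ○ open, literals {U=true, Y=false, Z=false}.
                  branch 2.1.2.1.2 (add not (Z implies U), Y):
                    not (Z implies U): α-rule — add Z, not U.
                    × closes — contains both Z and not Z.
              branch 2.1.2.2 (add not Y):
                not ((Z implies U) iff Y): β-rule — branch into (Z implies U), not Y  //  not (Z implies U), Y.
                  branch 2.1.2.2.1 (add (Z implies U), not Y):
                    (Z implies U): β-rule — branch into not Z  //  U.
                      branch 2.1.2.2.1.1 (add not Z):
                        ○ open, literals {U=true, Y=false, Z=false}.
                      branch 2.1.2.2.1.2 (add U):
                        ○ open, literals {U=true, Y=false}.
                  branch 2.1.2.2.2 (add not (Z implies U), Y):
                    × closes — contains both Y and not Y.
      branch 2.2 (add ((W implies W) or Y)):
        ((W implies W) or Y): β-rule — branch into (W implies W)  //  Y.
          branch 2.2.1 (add (W implies W)):
            (W implies W): β-rule — branch into not W  //  W.
              branch 2.2.1.1 (add not W):
                ○ open, literals {W=false}.
              branch 2.2.1.2 (add W):
                ○ open, literals {W=true}.
          branch 2.2.2 (add Y):
            ○ open, literals {Y=true}.
4 branches closed, 9 open.
An open branch gives a satisfying assignment: V=false.

Satisfiable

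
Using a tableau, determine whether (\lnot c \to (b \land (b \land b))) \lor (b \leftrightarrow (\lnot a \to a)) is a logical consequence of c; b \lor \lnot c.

Initial set: {c; (b \lor \lnot c); \lnot ((\lnot c \to (b \land (b \land b))) \lor (b \leftrightarrow (\lnot a \to a)))}.
\lnot ((\lnot c \to (b \land (b \land b))) \lor (b \leftrightarrow (\lnot a \to a))): α-rule — add \lnot (\lnot c \to (b \land (b \land b))), \lnot (b \leftrightarrow (\lnot a \to a)).
\lnot (\lnot c \to (b \land (b \land b))): α-rule — add \lnot c, \lnot (b \land (b \land b)).
× closes — contains both c and \lnot c.
All 1 branch closes.
Every branch closed, so the premises entail the conclusion.

Yes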